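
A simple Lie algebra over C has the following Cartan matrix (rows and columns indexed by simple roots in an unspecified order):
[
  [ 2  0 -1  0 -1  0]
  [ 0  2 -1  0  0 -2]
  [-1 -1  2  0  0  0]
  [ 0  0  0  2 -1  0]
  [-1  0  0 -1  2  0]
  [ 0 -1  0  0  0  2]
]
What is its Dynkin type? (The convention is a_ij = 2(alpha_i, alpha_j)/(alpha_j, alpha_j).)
The matrix has rank 6 with 2's on the diagonal. Reading the off-diagonal entries as Dynkin edges (a single edge where a_ij = a_ji = -1; a double or triple edge where a_ij * a_ji = 2 or 3), the diagram is a chain of 6 nodes with a double edge at one end; the terminal node there is the unique short simple root (B_6). One simple-root ordering that puts it in standard form is (alpha_4, alpha_5, alpha_1, alpha_3, alpha_2, alpha_6). So the algebra is type B_6, i.e. so(13).

type B_6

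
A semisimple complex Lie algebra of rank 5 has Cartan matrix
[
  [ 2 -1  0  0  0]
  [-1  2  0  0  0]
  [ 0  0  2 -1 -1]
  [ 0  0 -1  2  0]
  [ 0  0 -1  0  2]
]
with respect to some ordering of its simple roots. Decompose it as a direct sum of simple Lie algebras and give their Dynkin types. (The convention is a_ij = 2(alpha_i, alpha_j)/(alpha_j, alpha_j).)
A_2 (sl(3)) + A_3 (sl(4))

The diagram associated to this matrix has two connected components: the simple roots {alpha_1, alpha_2} form a chain of 2 nodes with single edges (A_2), and {alpha_3, alpha_4, alpha_5} form a chain of 3 nodes with single edges (A_3). A semisimple Lie algebra decomposes uniquely as the direct sum of simple ideals, one per connected component of its Dynkin diagram, so g ≅ A_2 ⊕ A_3 (dimension 8 + 15 = 23).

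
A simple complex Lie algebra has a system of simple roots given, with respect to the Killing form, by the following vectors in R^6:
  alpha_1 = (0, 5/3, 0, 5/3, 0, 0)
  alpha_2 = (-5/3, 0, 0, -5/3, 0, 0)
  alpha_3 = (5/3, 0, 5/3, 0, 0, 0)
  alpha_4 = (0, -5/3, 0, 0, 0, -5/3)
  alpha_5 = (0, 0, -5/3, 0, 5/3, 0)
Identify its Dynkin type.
Compute the Cartan integers a_ij = 2(alpha_i, alpha_j)/(alpha_j, alpha_j); the resulting 5x5 Cartan matrix is
[[2, -1, 0, -1, 0], [-1, 2, -1, 0, 0], [0, -1, 2, 0, -1], [-1, 0, 0, 2, 0], [0, 0, -1, 0, 2]].
All simple roots have the same length, so the diagram is simply laced. The associated Dynkin diagram is a chain of 5 nodes with single edges (A_5), so the type is A_5 (the algebra sl(6)).

A_5 (sl(6))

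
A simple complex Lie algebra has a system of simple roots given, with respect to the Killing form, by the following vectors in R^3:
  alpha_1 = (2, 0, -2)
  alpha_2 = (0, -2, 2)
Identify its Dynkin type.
A2

Compute the Cartan integers a_ij = 2(alpha_i, alpha_j)/(alpha_j, alpha_j); the resulting 2x2 Cartan matrix is
[[2, -1], [-1, 2]].
All simple roots have the same length, so the diagram is simply laced. The associated Dynkin diagram is a chain of 2 nodes with single edges (A_2), so the type is A_2 (the algebra sl(3)).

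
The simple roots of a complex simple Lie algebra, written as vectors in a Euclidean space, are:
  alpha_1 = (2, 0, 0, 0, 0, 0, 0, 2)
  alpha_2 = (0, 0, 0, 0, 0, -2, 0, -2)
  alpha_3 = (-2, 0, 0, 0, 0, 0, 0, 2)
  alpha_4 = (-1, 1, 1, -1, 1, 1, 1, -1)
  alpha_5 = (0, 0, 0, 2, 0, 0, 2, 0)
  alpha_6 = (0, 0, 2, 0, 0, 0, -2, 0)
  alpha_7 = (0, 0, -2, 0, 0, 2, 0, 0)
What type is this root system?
type E_7

Compute the Cartan integers a_ij = 2(alpha_i, alpha_j)/(alpha_j, alpha_j); the resulting 7x7 Cartan matrix is
[[2, -1, 0, -1, 0, 0, 0], [-1, 2, -1, 0, 0, 0, -1], [0, -1, 2, 0, 0, 0, 0], [-1, 0, 0, 2, 0, 0, 0], [0, 0, 0, 0, 2, -1, 0], [0, 0, 0, 0, -1, 2, -1], [0, -1, 0, 0, 0, -1, 2]].
All simple roots have the same length, so the diagram is simply laced. The associated Dynkin diagram is a chain of 6 nodes with one extra node attached to the third node from one end (E_7), so the type is E_7.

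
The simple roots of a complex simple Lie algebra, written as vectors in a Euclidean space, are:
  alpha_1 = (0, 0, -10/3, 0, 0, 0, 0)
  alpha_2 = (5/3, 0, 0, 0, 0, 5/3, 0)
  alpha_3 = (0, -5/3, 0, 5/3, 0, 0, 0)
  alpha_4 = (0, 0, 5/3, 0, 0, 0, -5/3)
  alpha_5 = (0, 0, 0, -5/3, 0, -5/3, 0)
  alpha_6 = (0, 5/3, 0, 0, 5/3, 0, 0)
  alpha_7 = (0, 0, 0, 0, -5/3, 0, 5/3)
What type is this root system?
C_7

Compute the Cartan integers a_ij = 2(alpha_i, alpha_j)/(alpha_j, alpha_j); the resulting 7x7 Cartan matrix is
[[2, 0, 0, -2, 0, 0, 0], [0, 2, 0, 0, -1, 0, 0], [0, 0, 2, 0, -1, -1, 0], [-1, 0, 0, 2, 0, 0, -1], [0, -1, -1, 0, 2, 0, 0], [0, 0, -1, 0, 0, 2, -1], [0, 0, 0, -1, 0, -1, 2]].
The roots have two lengths (squared-length ratio 2:1); the short ones are alpha_{2,3,4,5,6,7}. The associated Dynkin diagram is a chain of 7 nodes with a double edge at one end; the terminal node there is the unique long simple root (C_7), so the type is C_7 (the algebra sp(14)).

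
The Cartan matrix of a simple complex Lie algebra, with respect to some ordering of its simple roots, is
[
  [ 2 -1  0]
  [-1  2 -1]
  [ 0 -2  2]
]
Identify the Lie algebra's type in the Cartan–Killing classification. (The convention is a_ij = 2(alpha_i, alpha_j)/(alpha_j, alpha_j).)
C_3 (sp(6))

The matrix has rank 3 with 2's on the diagonal. Reading the off-diagonal entries as Dynkin edges (a single edge where a_ij = a_ji = -1; a double or triple edge where a_ij * a_ji = 2 or 3), the diagram is a chain of 3 nodes with a double edge at one end; the terminal node there is the unique long simple root (C_3). One simple-root ordering that puts it in standard form is (alpha_1, alpha_2, alpha_3). So the algebra is type C_3, i.e. sp(6).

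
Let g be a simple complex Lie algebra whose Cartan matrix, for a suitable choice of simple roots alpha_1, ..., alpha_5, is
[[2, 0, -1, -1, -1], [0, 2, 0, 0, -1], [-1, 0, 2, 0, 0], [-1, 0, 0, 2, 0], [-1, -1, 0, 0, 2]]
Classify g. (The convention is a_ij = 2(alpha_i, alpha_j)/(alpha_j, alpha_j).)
D_5 (so(10))

The matrix has rank 5 with 2's on the diagonal. Reading the off-diagonal entries as Dynkin edges (a single edge where a_ij = a_ji = -1; a double or triple edge where a_ij * a_ji = 2 or 3), the diagram is a chain of 3 nodes with a fork of two nodes at one end (D_5). One simple-root ordering that puts it in standard form is (alpha_2, alpha_5, alpha_1, alpha_3, alpha_4). So the algebra is type D_5, i.e. so(10).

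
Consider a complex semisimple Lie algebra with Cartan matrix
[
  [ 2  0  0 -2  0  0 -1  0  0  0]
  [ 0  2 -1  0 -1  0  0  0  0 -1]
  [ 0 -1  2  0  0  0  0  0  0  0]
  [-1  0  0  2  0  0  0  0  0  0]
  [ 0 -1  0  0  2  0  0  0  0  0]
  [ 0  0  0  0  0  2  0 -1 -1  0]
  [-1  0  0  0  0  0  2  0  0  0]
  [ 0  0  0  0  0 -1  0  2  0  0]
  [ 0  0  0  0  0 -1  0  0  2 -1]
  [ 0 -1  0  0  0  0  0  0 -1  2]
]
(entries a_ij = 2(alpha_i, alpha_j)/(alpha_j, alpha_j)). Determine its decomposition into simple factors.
type B_3 ⊕ type D_7

The diagram associated to this matrix has two connected components: the simple roots {alpha_1, alpha_4, alpha_7} form a chain of 3 nodes with a double edge at one end; the terminal node there is the unique short simple root (B_3), and {alpha_2, alpha_3, alpha_5, alpha_6, alpha_8, alpha_9, alpha_10} form a chain of 5 nodes with a fork of two nodes at one end (D_7). A semisimple Lie algebra decomposes uniquely as the direct sum of simple ideals, one per connected component of its Dynkin diagram, so g ≅ B_3 ⊕ D_7 (dimension 21 + 91 = 112).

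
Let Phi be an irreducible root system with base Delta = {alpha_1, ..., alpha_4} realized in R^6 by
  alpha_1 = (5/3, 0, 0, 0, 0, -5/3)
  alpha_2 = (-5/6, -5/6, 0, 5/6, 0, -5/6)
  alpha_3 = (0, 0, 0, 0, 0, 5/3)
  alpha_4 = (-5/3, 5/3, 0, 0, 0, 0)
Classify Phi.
Compute the Cartan integers a_ij = 2(alpha_i, alpha_j)/(alpha_j, alpha_j); the resulting 4x4 Cartan matrix is
[[2, 0, -2, -1], [0, 2, -1, 0], [-1, -1, 2, 0], [-1, 0, 0, 2]].
The roots have two lengths (squared-length ratio 2:1); the short ones are alpha_{2,3}. The associated Dynkin diagram is a chain of 4 nodes with a double edge between the middle two (F_4), so the type is F_4.

F_4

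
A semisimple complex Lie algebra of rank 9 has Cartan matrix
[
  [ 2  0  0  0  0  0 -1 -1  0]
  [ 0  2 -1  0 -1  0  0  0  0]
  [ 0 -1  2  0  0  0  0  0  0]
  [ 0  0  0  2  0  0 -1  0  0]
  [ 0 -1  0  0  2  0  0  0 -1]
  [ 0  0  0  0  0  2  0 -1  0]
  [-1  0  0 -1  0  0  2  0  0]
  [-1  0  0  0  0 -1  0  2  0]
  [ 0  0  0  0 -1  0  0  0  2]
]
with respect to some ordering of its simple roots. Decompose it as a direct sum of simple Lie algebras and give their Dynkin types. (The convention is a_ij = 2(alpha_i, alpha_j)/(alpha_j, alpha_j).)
type A_4 + type A_5

The diagram associated to this matrix has two connected components: the simple roots {alpha_2, alpha_3, alpha_5, alpha_9} form a chain of 4 nodes with single edges (A_4), and {alpha_1, alpha_4, alpha_6, alpha_7, alpha_8} form a chain of 5 nodes with single edges (A_5). A semisimple Lie algebra decomposes uniquely as the direct sum of simple ideals, one per connected component of its Dynkin diagram, so g ≅ A_4 ⊕ A_5 (dimension 24 + 35 = 59).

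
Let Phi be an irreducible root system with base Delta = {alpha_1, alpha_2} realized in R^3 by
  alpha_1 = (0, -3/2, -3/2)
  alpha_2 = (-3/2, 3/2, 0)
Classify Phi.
type A_2

Compute the Cartan integers a_ij = 2(alpha_i, alpha_j)/(alpha_j, alpha_j); the resulting 2x2 Cartan matrix is
[[2, -1], [-1, 2]].
All simple roots have the same length, so the diagram is simply laced. The associated Dynkin diagram is a chain of 2 nodes with single edges (A_2), so the type is A_2 (the algebra sl(3)).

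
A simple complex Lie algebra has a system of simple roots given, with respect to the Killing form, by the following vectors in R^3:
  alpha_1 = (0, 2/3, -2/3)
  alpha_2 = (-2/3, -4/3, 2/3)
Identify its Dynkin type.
Compute the Cartan integers a_ij = 2(alpha_i, alpha_j)/(alpha_j, alpha_j); the resulting 2x2 Cartan matrix is
[[2, -1], [-3, 2]].
The roots have two lengths (squared-length ratio 3:1); the short ones are alpha_{1}. The associated Dynkin diagram is two nodes joined by a triple edge (G_2), so the type is G_2.

G2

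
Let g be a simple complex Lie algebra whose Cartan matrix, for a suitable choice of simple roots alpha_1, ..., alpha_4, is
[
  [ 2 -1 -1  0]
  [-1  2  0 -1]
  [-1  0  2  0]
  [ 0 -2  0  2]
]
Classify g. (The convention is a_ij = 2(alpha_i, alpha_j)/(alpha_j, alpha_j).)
C_4 (sp(8))

The matrix has rank 4 with 2's on the diagonal. Reading the off-diagonal entries as Dynkin edges (a single edge where a_ij = a_ji = -1; a double or triple edge where a_ij * a_ji = 2 or 3), the diagram is a chain of 4 nodes with a double edge at one end; the terminal node there is the unique long simple root (C_4). One simple-root ordering that puts it in standard form is (alpha_3, alpha_1, alpha_2, alpha_4). So the algebra is type C_4, i.e. sp(8).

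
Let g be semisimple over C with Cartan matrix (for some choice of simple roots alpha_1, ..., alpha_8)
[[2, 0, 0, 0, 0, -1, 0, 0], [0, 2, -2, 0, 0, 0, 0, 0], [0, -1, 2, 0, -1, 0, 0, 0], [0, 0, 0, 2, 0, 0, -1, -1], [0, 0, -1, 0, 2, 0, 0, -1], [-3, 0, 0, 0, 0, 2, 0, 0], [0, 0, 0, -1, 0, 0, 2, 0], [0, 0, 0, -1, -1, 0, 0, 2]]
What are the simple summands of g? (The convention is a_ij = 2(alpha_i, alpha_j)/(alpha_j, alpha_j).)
The diagram associated to this matrix has two connected components: the simple roots {alpha_2, alpha_3, alpha_4, alpha_5, alpha_7, alpha_8} form a chain of 6 nodes with a double edge at one end; the terminal node there is the unique long simple root (C_6), and {alpha_1, alpha_6} form two nodes joined by a triple edge (G_2). A semisimple Lie algebra decomposes uniquely as the direct sum of simple ideals, one per connected component of its Dynkin diagram, so g ≅ C_6 ⊕ G_2 (dimension 78 + 14 = 92).

type C_6 + type G_2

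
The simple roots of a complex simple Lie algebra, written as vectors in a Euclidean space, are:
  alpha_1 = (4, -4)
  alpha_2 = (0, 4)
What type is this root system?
Compute the Cartan integers a_ij = 2(alpha_i, alpha_j)/(alpha_j, alpha_j); the resulting 2x2 Cartan matrix is
[[2, -2], [-1, 2]].
The roots have two lengths (squared-length ratio 2:1); the short ones are alpha_{2}. The associated Dynkin diagram is a chain of 2 nodes with a double edge at one end; the terminal node there is the unique short simple root (B_2), so the type is B_2 (the algebra so(5)).

B2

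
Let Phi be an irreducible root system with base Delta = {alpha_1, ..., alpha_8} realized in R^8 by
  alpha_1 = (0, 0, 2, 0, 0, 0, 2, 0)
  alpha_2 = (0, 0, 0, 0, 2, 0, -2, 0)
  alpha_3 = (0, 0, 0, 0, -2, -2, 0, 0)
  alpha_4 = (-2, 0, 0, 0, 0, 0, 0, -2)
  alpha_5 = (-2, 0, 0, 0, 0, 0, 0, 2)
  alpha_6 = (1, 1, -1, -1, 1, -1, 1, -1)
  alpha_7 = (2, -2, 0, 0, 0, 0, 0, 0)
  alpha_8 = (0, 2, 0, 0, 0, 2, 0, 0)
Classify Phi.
Compute the Cartan integers a_ij = 2(alpha_i, alpha_j)/(alpha_j, alpha_j); the resulting 8x8 Cartan matrix is
[[2, -1, 0, 0, 0, 0, 0, 0], [-1, 2, -1, 0, 0, 0, 0, 0], [0, -1, 2, 0, 0, 0, 0, -1], [0, 0, 0, 2, 0, 0, -1, 0], [0, 0, 0, 0, 2, -1, -1, 0], [0, 0, 0, 0, -1, 2, 0, 0], [0, 0, 0, -1, -1, 0, 2, -1], [0, 0, -1, 0, 0, 0, -1, 2]].
All simple roots have the same length, so the diagram is simply laced. The associated Dynkin diagram is a chain of 7 nodes with one extra node attached to the third node from one end (E_8), so the type is E_8.

E8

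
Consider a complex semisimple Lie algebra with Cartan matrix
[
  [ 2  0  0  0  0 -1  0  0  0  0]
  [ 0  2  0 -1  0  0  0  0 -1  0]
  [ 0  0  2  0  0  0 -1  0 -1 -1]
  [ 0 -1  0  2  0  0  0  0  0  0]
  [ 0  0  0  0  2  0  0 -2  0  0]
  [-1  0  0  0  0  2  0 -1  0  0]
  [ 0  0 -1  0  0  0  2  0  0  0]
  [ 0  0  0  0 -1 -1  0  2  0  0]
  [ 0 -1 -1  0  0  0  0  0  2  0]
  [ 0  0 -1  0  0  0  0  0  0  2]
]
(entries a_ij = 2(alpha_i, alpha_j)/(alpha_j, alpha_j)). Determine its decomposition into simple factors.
The diagram associated to this matrix has two connected components: the simple roots {alpha_1, alpha_5, alpha_6, alpha_8} form a chain of 4 nodes with a double edge at one end; the terminal node there is the unique long simple root (C_4), and {alpha_2, alpha_3, alpha_4, alpha_7, alpha_9, alpha_10} form a chain of 4 nodes with a fork of two nodes at one end (D_6). A semisimple Lie algebra decomposes uniquely as the direct sum of simple ideals, one per connected component of its Dynkin diagram, so g ≅ C_4 ⊕ D_6 (dimension 36 + 66 = 102).

C_4 + D_6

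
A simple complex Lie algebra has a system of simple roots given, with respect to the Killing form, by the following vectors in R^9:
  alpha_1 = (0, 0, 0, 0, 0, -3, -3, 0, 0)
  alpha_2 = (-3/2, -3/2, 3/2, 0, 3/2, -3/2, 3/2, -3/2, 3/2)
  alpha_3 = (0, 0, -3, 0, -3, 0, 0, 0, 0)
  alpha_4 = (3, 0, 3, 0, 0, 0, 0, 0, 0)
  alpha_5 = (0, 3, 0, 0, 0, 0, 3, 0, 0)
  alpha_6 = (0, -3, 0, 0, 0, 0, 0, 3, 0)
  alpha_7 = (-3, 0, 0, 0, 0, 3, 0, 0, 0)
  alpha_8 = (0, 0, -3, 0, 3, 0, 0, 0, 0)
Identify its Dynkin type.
type E_8

Compute the Cartan integers a_ij = 2(alpha_i, alpha_j)/(alpha_j, alpha_j); the resulting 8x8 Cartan matrix is
[[2, 0, 0, 0, -1, 0, -1, 0], [0, 2, -1, 0, 0, 0, 0, 0], [0, -1, 2, -1, 0, 0, 0, 0], [0, 0, -1, 2, 0, 0, -1, -1], [-1, 0, 0, 0, 2, -1, 0, 0], [0, 0, 0, 0, -1, 2, 0, 0], [-1, 0, 0, -1, 0, 0, 2, 0], [0, 0, 0, -1, 0, 0, 0, 2]].
All simple roots have the same length, so the diagram is simply laced. The associated Dynkin diagram is a chain of 7 nodes with one extra node attached to the third node from one end (E_8), so the type is E_8.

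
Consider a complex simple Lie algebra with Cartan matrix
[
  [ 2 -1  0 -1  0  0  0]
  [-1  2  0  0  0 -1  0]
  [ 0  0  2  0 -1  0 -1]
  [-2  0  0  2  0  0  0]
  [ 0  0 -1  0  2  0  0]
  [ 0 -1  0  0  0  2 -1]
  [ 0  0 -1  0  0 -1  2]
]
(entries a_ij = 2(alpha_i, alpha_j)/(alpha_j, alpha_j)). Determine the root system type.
C7

The matrix has rank 7 with 2's on the diagonal. Reading the off-diagonal entries as Dynkin edges (a single edge where a_ij = a_ji = -1; a double or triple edge where a_ij * a_ji = 2 or 3), the diagram is a chain of 7 nodes with a double edge at one end; the terminal node there is the unique long simple root (C_7). One simple-root ordering that puts it in standard form is (alpha_5, alpha_3, alpha_7, alpha_6, alpha_2, alpha_1, alpha_4). So the algebra is type C_7, i.e. sp(14).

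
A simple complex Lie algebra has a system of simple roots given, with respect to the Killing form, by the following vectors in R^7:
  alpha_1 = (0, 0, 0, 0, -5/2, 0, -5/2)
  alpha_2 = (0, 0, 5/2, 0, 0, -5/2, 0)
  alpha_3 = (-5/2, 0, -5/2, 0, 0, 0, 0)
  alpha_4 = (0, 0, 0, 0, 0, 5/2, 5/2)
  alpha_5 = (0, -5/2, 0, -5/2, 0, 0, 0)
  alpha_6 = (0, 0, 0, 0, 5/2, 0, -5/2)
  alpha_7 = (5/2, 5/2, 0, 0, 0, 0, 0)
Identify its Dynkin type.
Compute the Cartan integers a_ij = 2(alpha_i, alpha_j)/(alpha_j, alpha_j); the resulting 7x7 Cartan matrix is
[[2, 0, 0, -1, 0, 0, 0], [0, 2, -1, -1, 0, 0, 0], [0, -1, 2, 0, 0, 0, -1], [-1, -1, 0, 2, 0, -1, 0], [0, 0, 0, 0, 2, 0, -1], [0, 0, 0, -1, 0, 2, 0], [0, 0, -1, 0, -1, 0, 2]].
All simple roots have the same length, so the diagram is simply laced. The associated Dynkin diagram is a chain of 5 nodes with a fork of two nodes at one end (D_7), so the type is D_7 (the algebra so(14)).

D_7 (so(14))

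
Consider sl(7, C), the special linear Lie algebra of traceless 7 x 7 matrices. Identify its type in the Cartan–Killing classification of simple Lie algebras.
This is sl(7), which has dimension 7^2 - 1 = 48 and rank 7 - 1 = 6 (a Cartan subalgebra is the diagonal traceless matrices). In the classification of classical Lie algebras, the special linear algebra sl(n+1) has type A_n; here n = 6, so the Dynkin diagram is a chain of 6 nodes with single edges (A_6). Hence the type is A_6.

A6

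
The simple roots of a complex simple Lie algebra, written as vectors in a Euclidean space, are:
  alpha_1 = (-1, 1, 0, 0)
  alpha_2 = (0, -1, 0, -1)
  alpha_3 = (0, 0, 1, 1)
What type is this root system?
A3

Compute the Cartan integers a_ij = 2(alpha_i, alpha_j)/(alpha_j, alpha_j); the resulting 3x3 Cartan matrix is
[[2, -1, 0], [-1, 2, -1], [0, -1, 2]].
All simple roots have the same length, so the diagram is simply laced. The associated Dynkin diagram is a chain of 3 nodes with single edges (A_3), so the type is A_3 (the algebra sl(4)).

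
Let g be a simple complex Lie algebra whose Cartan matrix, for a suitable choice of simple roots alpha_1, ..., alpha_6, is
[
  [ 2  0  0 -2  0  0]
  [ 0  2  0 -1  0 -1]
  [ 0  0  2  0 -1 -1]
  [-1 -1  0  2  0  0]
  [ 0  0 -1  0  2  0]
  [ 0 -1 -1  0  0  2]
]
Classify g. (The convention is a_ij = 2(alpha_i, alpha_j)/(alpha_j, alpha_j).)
C_6

The matrix has rank 6 with 2's on the diagonal. Reading the off-diagonal entries as Dynkin edges (a single edge where a_ij = a_ji = -1; a double or triple edge where a_ij * a_ji = 2 or 3), the diagram is a chain of 6 nodes with a double edge at one end; the terminal node there is the unique long simple root (C_6). One simple-root ordering that puts it in standard form is (alpha_5, alpha_3, alpha_6, alpha_2, alpha_4, alpha_1). So the algebra is type C_6, i.e. sp(12).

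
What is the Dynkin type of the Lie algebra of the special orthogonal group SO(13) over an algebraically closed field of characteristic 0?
type B_6

This is so(13) with 13 odd, which has dimension 13(13-1)/2 = 78 and rank (13-1)/2 = 6. In the classification of classical Lie algebras, the orthogonal algebra so(2n+1) in an odd number of variables has type B_n; here n = 6, so the Dynkin diagram is a chain of 6 nodes with a double edge at one end; the terminal node there is the unique short simple root (B_6). Hence the type is B_6.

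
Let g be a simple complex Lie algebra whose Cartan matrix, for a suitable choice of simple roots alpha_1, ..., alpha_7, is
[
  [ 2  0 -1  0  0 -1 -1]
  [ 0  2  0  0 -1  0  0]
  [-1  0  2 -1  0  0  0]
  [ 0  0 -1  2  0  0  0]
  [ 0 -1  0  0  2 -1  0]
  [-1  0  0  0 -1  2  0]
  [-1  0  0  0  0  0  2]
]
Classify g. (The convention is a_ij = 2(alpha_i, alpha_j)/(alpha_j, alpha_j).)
E7

The matrix has rank 7 with 2's on the diagonal. Reading the off-diagonal entries as Dynkin edges (a single edge where a_ij = a_ji = -1; a double or triple edge where a_ij * a_ji = 2 or 3), the diagram is a chain of 6 nodes with one extra node attached to the third node from one end (E_7). One simple-root ordering that puts it in standard form is (alpha_4, alpha_7, alpha_3, alpha_1, alpha_6, alpha_5, alpha_2). So the algebra is type E_7.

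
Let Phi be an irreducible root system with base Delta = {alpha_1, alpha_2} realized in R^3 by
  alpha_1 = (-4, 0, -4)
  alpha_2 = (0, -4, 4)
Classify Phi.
Compute the Cartan integers a_ij = 2(alpha_i, alpha_j)/(alpha_j, alpha_j); the resulting 2x2 Cartan matrix is
[[2, -1], [-1, 2]].
All simple roots have the same length, so the diagram is simply laced. The associated Dynkin diagram is a chain of 2 nodes with single edges (A_2), so the type is A_2 (the algebra sl(3)).

A_2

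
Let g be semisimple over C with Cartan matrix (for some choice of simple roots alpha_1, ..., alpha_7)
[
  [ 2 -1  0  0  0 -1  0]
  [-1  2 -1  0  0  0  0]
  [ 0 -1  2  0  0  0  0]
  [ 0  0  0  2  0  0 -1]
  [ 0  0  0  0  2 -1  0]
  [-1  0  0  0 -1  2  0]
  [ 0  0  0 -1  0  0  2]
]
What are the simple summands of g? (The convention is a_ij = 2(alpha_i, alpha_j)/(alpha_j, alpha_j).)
A_2 + A_5

The diagram associated to this matrix has two connected components: the simple roots {alpha_4, alpha_7} form a chain of 2 nodes with single edges (A_2), and {alpha_1, alpha_2, alpha_3, alpha_5, alpha_6} form a chain of 5 nodes with single edges (A_5). A semisimple Lie algebra decomposes uniquely as the direct sum of simple ideals, one per connected component of its Dynkin diagram, so g ≅ A_2 ⊕ A_5 (dimension 8 + 35 = 43).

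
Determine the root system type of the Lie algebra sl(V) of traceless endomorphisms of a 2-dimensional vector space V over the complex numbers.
This is sl(2), which has dimension 2^2 - 1 = 3 and rank 2 - 1 = 1 (a Cartan subalgebra is the diagonal traceless matrices). In the classification of classical Lie algebras, the special linear algebra sl(n+1) has type A_n; here n = 1, so the Dynkin diagram is a chain of 1 nodes with single edges (A_1). Hence the type is A_1.

A1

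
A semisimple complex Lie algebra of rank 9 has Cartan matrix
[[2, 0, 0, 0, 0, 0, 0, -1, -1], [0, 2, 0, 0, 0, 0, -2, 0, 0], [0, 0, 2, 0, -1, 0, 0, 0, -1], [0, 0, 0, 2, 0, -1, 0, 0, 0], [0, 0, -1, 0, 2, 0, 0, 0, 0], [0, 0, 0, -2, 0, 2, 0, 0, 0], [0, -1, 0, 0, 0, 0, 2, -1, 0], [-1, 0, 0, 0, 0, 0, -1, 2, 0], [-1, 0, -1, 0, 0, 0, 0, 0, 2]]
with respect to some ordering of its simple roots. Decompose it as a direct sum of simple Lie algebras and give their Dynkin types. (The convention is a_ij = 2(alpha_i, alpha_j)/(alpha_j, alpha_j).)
B_2 (so(5)) + C_7 (sp(14))

The diagram associated to this matrix has two connected components: the simple roots {alpha_4, alpha_6} form a chain of 2 nodes with a double edge at one end; the terminal node there is the unique short simple root (B_2), and {alpha_1, alpha_2, alpha_3, alpha_5, alpha_7, alpha_8, alpha_9} form a chain of 7 nodes with a double edge at one end; the terminal node there is the unique long simple root (C_7). A semisimple Lie algebra decomposes uniquely as the direct sum of simple ideals, one per connected component of its Dynkin diagram, so g ≅ B_2 ⊕ C_7 (dimension 10 + 105 = 115).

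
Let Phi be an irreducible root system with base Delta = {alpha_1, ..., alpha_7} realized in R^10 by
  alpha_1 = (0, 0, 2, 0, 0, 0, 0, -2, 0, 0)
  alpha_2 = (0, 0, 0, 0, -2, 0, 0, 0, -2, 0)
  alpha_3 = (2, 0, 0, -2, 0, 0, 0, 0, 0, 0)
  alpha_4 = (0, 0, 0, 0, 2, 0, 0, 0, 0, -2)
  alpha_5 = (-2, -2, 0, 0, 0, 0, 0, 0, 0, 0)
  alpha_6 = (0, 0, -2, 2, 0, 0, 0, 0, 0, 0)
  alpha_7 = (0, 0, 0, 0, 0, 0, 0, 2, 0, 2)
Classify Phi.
A_7

Compute the Cartan integers a_ij = 2(alpha_i, alpha_j)/(alpha_j, alpha_j); the resulting 7x7 Cartan matrix is
[[2, 0, 0, 0, 0, -1, -1], [0, 2, 0, -1, 0, 0, 0], [0, 0, 2, 0, -1, -1, 0], [0, -1, 0, 2, 0, 0, -1], [0, 0, -1, 0, 2, 0, 0], [-1, 0, -1, 0, 0, 2, 0], [-1, 0, 0, -1, 0, 0, 2]].
All simple roots have the same length, so the diagram is simply laced. The associated Dynkin diagram is a chain of 7 nodes with single edges (A_7), so the type is A_7 (the algebra sl(8)).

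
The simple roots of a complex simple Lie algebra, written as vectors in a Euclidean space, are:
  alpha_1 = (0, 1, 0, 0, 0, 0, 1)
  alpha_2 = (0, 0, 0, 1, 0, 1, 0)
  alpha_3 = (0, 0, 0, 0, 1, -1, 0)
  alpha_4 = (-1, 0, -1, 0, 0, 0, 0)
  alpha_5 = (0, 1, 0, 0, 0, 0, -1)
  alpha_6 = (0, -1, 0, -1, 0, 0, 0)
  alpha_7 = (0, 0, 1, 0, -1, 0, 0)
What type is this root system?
type D_7

Compute the Cartan integers a_ij = 2(alpha_i, alpha_j)/(alpha_j, alpha_j); the resulting 7x7 Cartan matrix is
[[2, 0, 0, 0, 0, -1, 0], [0, 2, -1, 0, 0, -1, 0], [0, -1, 2, 0, 0, 0, -1], [0, 0, 0, 2, 0, 0, -1], [0, 0, 0, 0, 2, -1, 0], [-1, -1, 0, 0, -1, 2, 0], [0, 0, -1, -1, 0, 0, 2]].
All simple roots have the same length, so the diagram is simply laced. The associated Dynkin diagram is a chain of 5 nodes with a fork of two nodes at one end (D_7), so the type is D_7 (the algebra so(14)).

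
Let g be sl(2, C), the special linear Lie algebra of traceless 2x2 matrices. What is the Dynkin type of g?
This is sl(2), which has dimension 2^2 - 1 = 3 and rank 2 - 1 = 1 (a Cartan subalgebra is the diagonal traceless matrices). In the classification of classical Lie algebras, the special linear algebra sl(n+1) has type A_n; here n = 1, so the Dynkin diagram is a chain of 1 nodes with single edges (A_1). Hence the type is A_1.

type A_1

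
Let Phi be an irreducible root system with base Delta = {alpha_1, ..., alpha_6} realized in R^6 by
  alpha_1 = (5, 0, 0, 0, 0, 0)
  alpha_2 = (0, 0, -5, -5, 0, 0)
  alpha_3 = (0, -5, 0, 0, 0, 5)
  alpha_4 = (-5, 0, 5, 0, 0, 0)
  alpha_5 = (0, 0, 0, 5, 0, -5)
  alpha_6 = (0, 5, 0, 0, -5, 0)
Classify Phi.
B_6

Compute the Cartan integers a_ij = 2(alpha_i, alpha_j)/(alpha_j, alpha_j); the resulting 6x6 Cartan matrix is
[[2, 0, 0, -1, 0, 0], [0, 2, 0, -1, -1, 0], [0, 0, 2, 0, -1, -1], [-2, -1, 0, 2, 0, 0], [0, -1, -1, 0, 2, 0], [0, 0, -1, 0, 0, 2]].
The roots have two lengths (squared-length ratio 2:1); the short ones are alpha_{1}. The associated Dynkin diagram is a chain of 6 nodes with a double edge at one end; the terminal node there is the unique short simple root (B_6), so the type is B_6 (the algebra so(13)).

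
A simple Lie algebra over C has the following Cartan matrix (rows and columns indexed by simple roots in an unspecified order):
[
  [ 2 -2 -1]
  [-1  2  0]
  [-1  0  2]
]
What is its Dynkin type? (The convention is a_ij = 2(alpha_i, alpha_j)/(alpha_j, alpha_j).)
B_3 (so(7))

The matrix has rank 3 with 2's on the diagonal. Reading the off-diagonal entries as Dynkin edges (a single edge where a_ij = a_ji = -1; a double or triple edge where a_ij * a_ji = 2 or 3), the diagram is a chain of 3 nodes with a double edge at one end; the terminal node there is the unique short simple root (B_3). One simple-root ordering that puts it in standard form is (alpha_3, alpha_1, alpha_2). So the algebra is type B_3, i.e. so(7).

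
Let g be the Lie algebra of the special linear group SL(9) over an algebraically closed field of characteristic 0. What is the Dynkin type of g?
type A_8

This is sl(9), which has dimension 9^2 - 1 = 80 and rank 9 - 1 = 8 (a Cartan subalgebra is the diagonal traceless matrices). In the classification of classical Lie algebras, the special linear algebra sl(n+1) has type A_n; here n = 8, so the Dynkin diagram is a chain of 8 nodes with single edges (A_8). Hence the type is A_8.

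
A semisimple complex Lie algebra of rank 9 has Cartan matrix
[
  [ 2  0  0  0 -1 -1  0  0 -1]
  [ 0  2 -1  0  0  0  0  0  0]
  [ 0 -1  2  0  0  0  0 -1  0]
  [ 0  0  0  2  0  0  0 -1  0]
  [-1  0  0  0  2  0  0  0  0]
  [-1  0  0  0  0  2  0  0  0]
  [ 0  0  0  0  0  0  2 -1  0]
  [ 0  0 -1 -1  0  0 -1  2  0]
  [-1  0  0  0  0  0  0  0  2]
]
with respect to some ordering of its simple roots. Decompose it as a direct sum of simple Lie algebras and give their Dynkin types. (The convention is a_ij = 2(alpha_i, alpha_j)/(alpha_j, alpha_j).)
D_4 ⊕ D_5

The diagram associated to this matrix has two connected components: the simple roots {alpha_1, alpha_5, alpha_6, alpha_9} form a chain of 2 nodes with a fork of two nodes at one end (D_4), and {alpha_2, alpha_3, alpha_4, alpha_7, alpha_8} form a chain of 3 nodes with a fork of two nodes at one end (D_5). A semisimple Lie algebra decomposes uniquely as the direct sum of simple ideals, one per connected component of its Dynkin diagram, so g ≅ D_4 ⊕ D_5 (dimension 28 + 45 = 73).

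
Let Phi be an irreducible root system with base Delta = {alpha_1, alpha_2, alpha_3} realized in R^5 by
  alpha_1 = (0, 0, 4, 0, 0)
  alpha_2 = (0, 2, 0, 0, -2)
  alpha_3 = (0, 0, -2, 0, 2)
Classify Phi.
Compute the Cartan integers a_ij = 2(alpha_i, alpha_j)/(alpha_j, alpha_j); the resulting 3x3 Cartan matrix is
[[2, 0, -2], [0, 2, -1], [-1, -1, 2]].
The roots have two lengths (squared-length ratio 2:1); the short ones are alpha_{2,3}. The associated Dynkin diagram is a chain of 3 nodes with a double edge at one end; the terminal node there is the unique long simple root (C_3), so the type is C_3 (the algebra sp(6)).

C_3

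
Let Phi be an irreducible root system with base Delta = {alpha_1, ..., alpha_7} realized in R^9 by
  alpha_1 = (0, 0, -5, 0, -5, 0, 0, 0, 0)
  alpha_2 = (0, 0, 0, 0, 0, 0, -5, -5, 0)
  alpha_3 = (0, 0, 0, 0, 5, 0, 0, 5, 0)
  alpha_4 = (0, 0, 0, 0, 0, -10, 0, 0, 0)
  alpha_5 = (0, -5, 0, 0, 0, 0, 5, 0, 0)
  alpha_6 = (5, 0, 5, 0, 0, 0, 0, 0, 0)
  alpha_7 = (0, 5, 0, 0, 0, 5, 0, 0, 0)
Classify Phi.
Compute the Cartan integers a_ij = 2(alpha_i, alpha_j)/(alpha_j, alpha_j); the resulting 7x7 Cartan matrix is
[[2, 0, -1, 0, 0, -1, 0], [0, 2, -1, 0, -1, 0, 0], [-1, -1, 2, 0, 0, 0, 0], [0, 0, 0, 2, 0, 0, -2], [0, -1, 0, 0, 2, 0, -1], [-1, 0, 0, 0, 0, 2, 0], [0, 0, 0, -1, -1, 0, 2]].
The roots have two lengths (squared-length ratio 2:1); the short ones are alpha_{1,2,3,5,6,7}. The associated Dynkin diagram is a chain of 7 nodes with a double edge at one end; the terminal node there is the unique long simple root (C_7), so the type is C_7 (the algebra sp(14)).

C_7 (sp(14))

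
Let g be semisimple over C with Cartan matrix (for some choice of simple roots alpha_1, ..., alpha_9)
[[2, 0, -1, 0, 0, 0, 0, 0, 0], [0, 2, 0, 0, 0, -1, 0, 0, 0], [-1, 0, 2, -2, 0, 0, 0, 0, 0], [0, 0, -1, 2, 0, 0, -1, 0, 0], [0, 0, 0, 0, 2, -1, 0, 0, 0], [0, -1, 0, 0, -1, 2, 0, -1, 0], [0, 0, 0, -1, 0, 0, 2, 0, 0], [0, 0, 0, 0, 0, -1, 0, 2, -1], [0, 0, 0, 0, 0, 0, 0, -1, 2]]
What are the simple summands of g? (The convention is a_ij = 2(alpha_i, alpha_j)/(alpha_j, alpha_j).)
The diagram associated to this matrix has two connected components: the simple roots {alpha_2, alpha_5, alpha_6, alpha_8, alpha_9} form a chain of 3 nodes with a fork of two nodes at one end (D_5), and {alpha_1, alpha_3, alpha_4, alpha_7} form a chain of 4 nodes with a double edge between the middle two (F_4). A semisimple Lie algebra decomposes uniquely as the direct sum of simple ideals, one per connected component of its Dynkin diagram, so g ≅ D_5 ⊕ F_4 (dimension 45 + 52 = 97).

D_5 + F_4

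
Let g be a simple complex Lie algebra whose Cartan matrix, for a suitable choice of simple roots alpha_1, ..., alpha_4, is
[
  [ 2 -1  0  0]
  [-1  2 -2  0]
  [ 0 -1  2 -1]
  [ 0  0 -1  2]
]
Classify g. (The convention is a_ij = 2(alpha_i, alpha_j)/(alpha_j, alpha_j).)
F_4

The matrix has rank 4 with 2's on the diagonal. Reading the off-diagonal entries as Dynkin edges (a single edge where a_ij = a_ji = -1; a double or triple edge where a_ij * a_ji = 2 or 3), the diagram is a chain of 4 nodes with a double edge between the middle two (F_4). One simple-root ordering that puts it in standard form is (alpha_1, alpha_2, alpha_3, alpha_4). So the algebra is type F_4.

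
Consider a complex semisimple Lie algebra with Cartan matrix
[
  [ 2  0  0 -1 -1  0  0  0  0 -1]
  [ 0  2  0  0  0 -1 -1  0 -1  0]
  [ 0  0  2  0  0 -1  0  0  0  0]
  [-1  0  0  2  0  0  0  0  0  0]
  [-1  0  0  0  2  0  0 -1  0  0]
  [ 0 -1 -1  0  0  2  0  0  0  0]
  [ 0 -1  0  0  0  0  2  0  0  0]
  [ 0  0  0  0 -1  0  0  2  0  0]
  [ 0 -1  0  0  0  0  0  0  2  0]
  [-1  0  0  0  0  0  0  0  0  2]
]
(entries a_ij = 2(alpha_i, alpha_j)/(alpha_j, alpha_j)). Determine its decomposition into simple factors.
The diagram associated to this matrix has two connected components: the simple roots {alpha_1, alpha_4, alpha_5, alpha_8, alpha_10} form a chain of 3 nodes with a fork of two nodes at one end (D_5), and {alpha_2, alpha_3, alpha_6, alpha_7, alpha_9} form a chain of 3 nodes with a fork of two nodes at one end (D_5). A semisimple Lie algebra decomposes uniquely as the direct sum of simple ideals, one per connected component of its Dynkin diagram, so g ≅ D_5 ⊕ D_5 (dimension 45 + 45 = 90).

D_5 + D_5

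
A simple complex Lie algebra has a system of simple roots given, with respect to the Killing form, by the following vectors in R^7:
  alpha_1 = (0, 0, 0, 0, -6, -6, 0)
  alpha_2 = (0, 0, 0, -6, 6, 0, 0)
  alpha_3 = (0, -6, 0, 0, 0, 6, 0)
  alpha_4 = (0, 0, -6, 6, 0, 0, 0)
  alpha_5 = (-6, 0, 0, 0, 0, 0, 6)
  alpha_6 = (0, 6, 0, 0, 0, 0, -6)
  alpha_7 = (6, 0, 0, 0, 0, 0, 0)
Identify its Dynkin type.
type B_7

Compute the Cartan integers a_ij = 2(alpha_i, alpha_j)/(alpha_j, alpha_j); the resulting 7x7 Cartan matrix is
[[2, -1, -1, 0, 0, 0, 0], [-1, 2, 0, -1, 0, 0, 0], [-1, 0, 2, 0, 0, -1, 0], [0, -1, 0, 2, 0, 0, 0], [0, 0, 0, 0, 2, -1, -2], [0, 0, -1, 0, -1, 2, 0], [0, 0, 0, 0, -1, 0, 2]].
The roots have two lengths (squared-length ratio 2:1); the short ones are alpha_{7}. The associated Dynkin diagram is a chain of 7 nodes with a double edge at one end; the terminal node there is the unique short simple root (B_7), so the type is B_7 (the algebra so(15)).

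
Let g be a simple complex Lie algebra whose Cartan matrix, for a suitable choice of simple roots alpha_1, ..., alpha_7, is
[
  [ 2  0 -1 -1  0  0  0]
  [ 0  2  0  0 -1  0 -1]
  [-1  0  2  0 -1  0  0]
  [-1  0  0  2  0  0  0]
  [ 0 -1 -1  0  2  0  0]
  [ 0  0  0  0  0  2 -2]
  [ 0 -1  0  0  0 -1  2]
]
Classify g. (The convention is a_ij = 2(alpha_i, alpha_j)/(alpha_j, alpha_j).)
The matrix has rank 7 with 2's on the diagonal. Reading the off-diagonal entries as Dynkin edges (a single edge where a_ij = a_ji = -1; a double or triple edge where a_ij * a_ji = 2 or 3), the diagram is a chain of 7 nodes with a double edge at one end; the terminal node there is the unique long simple root (C_7). One simple-root ordering that puts it in standard form is (alpha_4, alpha_1, alpha_3, alpha_5, alpha_2, alpha_7, alpha_6). So the algebra is type C_7, i.e. sp(14).

type C_7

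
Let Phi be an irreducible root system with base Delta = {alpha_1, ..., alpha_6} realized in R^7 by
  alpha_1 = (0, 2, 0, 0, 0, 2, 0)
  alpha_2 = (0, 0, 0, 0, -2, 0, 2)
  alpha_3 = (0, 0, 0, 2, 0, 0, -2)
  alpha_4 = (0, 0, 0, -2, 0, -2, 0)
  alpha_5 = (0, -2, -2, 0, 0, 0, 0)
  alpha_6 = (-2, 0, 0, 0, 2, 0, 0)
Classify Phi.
Compute the Cartan integers a_ij = 2(alpha_i, alpha_j)/(alpha_j, alpha_j); the resulting 6x6 Cartan matrix is
[[2, 0, 0, -1, -1, 0], [0, 2, -1, 0, 0, -1], [0, -1, 2, -1, 0, 0], [-1, 0, -1, 2, 0, 0], [-1, 0, 0, 0, 2, 0], [0, -1, 0, 0, 0, 2]].
All simple roots have the same length, so the diagram is simply laced. The associated Dynkin diagram is a chain of 6 nodes with single edges (A_6), so the type is A_6 (the algebra sl(7)).

A_6 (sl(7))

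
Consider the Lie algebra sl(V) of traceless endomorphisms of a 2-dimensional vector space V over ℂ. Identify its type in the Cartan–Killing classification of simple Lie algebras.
This is sl(2), which has dimension 2^2 - 1 = 3 and rank 2 - 1 = 1 (a Cartan subalgebra is the diagonal traceless matrices). In the classification of classical Lie algebras, the special linear algebra sl(n+1) has type A_n; here n = 1, so the Dynkin diagram is a chain of 1 nodes with single edges (A_1). Hence the type is A_1.

A1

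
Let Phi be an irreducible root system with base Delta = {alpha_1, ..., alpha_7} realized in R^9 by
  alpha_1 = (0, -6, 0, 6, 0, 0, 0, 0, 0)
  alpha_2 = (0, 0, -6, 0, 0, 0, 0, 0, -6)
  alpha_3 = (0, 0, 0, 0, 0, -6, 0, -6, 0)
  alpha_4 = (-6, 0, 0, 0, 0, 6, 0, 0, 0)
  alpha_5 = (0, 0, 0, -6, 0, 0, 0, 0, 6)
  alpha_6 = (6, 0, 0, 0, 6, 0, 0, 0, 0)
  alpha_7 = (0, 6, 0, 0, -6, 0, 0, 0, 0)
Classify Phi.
Compute the Cartan integers a_ij = 2(alpha_i, alpha_j)/(alpha_j, alpha_j); the resulting 7x7 Cartan matrix is
[[2, 0, 0, 0, -1, 0, -1], [0, 2, 0, 0, -1, 0, 0], [0, 0, 2, -1, 0, 0, 0], [0, 0, -1, 2, 0, -1, 0], [-1, -1, 0, 0, 2, 0, 0], [0, 0, 0, -1, 0, 2, -1], [-1, 0, 0, 0, 0, -1, 2]].
All simple roots have the same length, so the diagram is simply laced. The associated Dynkin diagram is a chain of 7 nodes with single edges (A_7), so the type is A_7 (the algebra sl(8)).

type A_7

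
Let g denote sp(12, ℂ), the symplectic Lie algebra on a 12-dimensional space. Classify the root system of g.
C_6

This is sp(12), which has dimension 12(12+1)/2 = 78 and rank 12/2 = 6. In the classification of classical Lie algebras, the symplectic algebra sp(2n) has type C_n; here n = 6, so the Dynkin diagram is a chain of 6 nodes with a double edge at one end; the terminal node there is the unique long simple root (C_6). Hence the type is C_6.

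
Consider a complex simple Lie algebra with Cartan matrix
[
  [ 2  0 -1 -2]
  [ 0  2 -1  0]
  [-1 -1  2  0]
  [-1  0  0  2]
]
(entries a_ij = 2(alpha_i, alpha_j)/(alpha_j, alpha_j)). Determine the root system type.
The matrix has rank 4 with 2's on the diagonal. Reading the off-diagonal entries as Dynkin edges (a single edge where a_ij = a_ji = -1; a double or triple edge where a_ij * a_ji = 2 or 3), the diagram is a chain of 4 nodes with a double edge at one end; the terminal node there is the unique short simple root (B_4). One simple-root ordering that puts it in standard form is (alpha_2, alpha_3, alpha_1, alpha_4). So the algebra is type B_4, i.e. so(9).

B_4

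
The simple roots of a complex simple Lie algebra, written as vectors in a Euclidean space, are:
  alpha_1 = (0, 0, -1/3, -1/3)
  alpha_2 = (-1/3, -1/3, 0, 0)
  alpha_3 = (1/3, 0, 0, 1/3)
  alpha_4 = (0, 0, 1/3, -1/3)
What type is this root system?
D4

Compute the Cartan integers a_ij = 2(alpha_i, alpha_j)/(alpha_j, alpha_j); the resulting 4x4 Cartan matrix is
[[2, 0, -1, 0], [0, 2, -1, 0], [-1, -1, 2, -1], [0, 0, -1, 2]].
All simple roots have the same length, so the diagram is simply laced. The associated Dynkin diagram is a chain of 2 nodes with a fork of two nodes at one end (D_4), so the type is D_4 (the algebra so(8)).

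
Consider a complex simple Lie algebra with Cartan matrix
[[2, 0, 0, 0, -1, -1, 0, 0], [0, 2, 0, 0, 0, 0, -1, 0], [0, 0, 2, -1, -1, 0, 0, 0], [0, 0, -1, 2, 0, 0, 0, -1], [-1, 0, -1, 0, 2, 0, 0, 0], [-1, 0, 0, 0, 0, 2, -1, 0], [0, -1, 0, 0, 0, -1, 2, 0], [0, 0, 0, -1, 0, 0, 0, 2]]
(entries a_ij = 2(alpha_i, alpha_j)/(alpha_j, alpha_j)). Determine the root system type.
The matrix has rank 8 with 2's on the diagonal. Reading the off-diagonal entries as Dynkin edges (a single edge where a_ij = a_ji = -1; a double or triple edge where a_ij * a_ji = 2 or 3), the diagram is a chain of 8 nodes with single edges (A_8). One simple-root ordering that puts it in standard form is (alpha_8, alpha_4, alpha_3, alpha_5, alpha_1, alpha_6, alpha_7, alpha_2). So the algebra is type A_8, i.e. sl(9).

A_8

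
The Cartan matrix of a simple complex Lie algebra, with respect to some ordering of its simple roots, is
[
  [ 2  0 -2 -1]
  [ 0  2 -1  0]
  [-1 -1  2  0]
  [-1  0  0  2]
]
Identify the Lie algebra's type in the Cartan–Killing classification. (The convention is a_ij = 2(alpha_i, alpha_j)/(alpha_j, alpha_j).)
F4

The matrix has rank 4 with 2's on the diagonal. Reading the off-diagonal entries as Dynkin edges (a single edge where a_ij = a_ji = -1; a double or triple edge where a_ij * a_ji = 2 or 3), the diagram is a chain of 4 nodes with a double edge between the middle two (F_4). One simple-root ordering that puts it in standard form is (alpha_4, alpha_1, alpha_3, alpha_2). So the algebra is type F_4.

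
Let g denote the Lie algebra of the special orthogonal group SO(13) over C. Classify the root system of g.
B_6 (so(13))

This is so(13) with 13 odd, which has dimension 13(13-1)/2 = 78 and rank (13-1)/2 = 6. In the classification of classical Lie algebras, the orthogonal algebra so(2n+1) in an odd number of variables has type B_n; here n = 6, so the Dynkin diagram is a chain of 6 nodes with a double edge at one end; the terminal node there is the unique short simple root (B_6). Hence the type is B_6.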